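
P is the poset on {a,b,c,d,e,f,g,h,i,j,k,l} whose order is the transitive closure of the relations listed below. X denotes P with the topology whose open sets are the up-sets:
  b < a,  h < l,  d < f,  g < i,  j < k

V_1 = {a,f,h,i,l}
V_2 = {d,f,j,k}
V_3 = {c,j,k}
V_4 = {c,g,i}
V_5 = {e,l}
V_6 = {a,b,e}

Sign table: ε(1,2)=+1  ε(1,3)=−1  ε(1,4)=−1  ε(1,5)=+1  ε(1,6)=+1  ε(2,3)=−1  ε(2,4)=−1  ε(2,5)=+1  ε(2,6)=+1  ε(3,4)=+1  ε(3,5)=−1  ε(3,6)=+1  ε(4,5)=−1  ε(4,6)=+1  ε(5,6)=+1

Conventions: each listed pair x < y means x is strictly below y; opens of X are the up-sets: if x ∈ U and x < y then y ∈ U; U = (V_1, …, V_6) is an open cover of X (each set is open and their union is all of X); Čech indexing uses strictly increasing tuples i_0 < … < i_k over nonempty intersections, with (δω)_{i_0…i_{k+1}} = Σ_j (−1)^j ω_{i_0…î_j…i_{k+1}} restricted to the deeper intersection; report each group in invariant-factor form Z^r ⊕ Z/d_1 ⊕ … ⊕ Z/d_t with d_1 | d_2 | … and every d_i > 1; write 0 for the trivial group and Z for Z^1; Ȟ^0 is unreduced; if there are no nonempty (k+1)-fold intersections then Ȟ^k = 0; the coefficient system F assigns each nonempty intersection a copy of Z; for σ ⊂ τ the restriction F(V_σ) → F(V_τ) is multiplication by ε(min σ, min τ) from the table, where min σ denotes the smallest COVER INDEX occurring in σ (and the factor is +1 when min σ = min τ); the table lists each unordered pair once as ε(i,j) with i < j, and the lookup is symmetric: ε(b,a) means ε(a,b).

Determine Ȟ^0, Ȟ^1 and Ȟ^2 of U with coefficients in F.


intersection data:
  V12={f} V14={i} V15={l} V16={a} V23={j,k} V34={c} V56={e}
C dims 6,7; δ0: rk 5, SNF 1^5
Ȟ^0 = (6 − 5) − 0 = 1, so Ȟ^0 ≅ Z
Ȟ^1 = (7 − 0) − 5 = 2, so Ȟ^1 ≅ Z^2
Ȟ^2 = (0 − 0) − 0 = 0, so Ȟ^2 ≅ 0

Ȟ^0(U;F) ≅ Z, Ȟ^1(U;F) ≅ Z^2 and Ȟ^2(U;F) ≅ 0


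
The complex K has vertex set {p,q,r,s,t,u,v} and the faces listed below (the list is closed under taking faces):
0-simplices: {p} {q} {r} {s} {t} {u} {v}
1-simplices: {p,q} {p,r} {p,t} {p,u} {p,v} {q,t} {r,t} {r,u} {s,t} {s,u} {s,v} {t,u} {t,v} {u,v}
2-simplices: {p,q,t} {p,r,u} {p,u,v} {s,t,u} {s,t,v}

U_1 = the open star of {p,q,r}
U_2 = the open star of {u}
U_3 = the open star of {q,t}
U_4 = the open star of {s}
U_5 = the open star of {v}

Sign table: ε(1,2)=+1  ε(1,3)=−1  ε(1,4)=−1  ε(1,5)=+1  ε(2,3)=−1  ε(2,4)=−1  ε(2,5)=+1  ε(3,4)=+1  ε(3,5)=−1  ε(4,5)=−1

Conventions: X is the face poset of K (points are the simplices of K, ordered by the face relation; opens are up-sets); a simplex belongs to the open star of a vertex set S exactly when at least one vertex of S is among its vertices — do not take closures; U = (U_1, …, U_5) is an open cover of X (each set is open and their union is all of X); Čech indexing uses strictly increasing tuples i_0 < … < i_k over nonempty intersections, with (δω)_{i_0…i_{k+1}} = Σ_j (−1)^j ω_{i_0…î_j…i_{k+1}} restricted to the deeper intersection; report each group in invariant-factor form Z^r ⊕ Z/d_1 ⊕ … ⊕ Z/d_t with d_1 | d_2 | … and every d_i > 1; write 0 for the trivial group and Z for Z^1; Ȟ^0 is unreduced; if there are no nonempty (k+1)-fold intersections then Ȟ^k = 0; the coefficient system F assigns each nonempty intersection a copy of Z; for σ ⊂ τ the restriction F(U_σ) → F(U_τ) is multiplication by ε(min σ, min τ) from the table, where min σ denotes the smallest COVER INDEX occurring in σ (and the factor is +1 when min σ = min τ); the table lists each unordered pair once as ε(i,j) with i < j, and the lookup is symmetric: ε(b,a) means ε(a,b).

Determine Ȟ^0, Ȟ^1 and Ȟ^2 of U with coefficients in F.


intersection data:
  U1={{p},{q},{r},{p,q},{p,r},{p,t},{p,u},{p,v},{q,t},{r,t},{r,u},{p,q,t},{p,r,u},{p,u,v}} U2={{u},{p,u},{r,u},{s,u},{t,u},{u,v},{p,r,u},{p,u,v},{s,t,u}} U3={{q},{t},{p,q},{p,t},{q,t},{r,t},{s,t},{t,u},{t,v},{p,q,t},{s,t,u},{s,t,v}} U4={{s},{s,t},{s,u},{s,v},{s,t,u},{s,t,v}} U5={{v},{p,v},{s,v},{t,v},{u,v},{p,u,v},{s,t,v}}
  U12={{p,u},{r,u},{p,r,u},{p,u,v}} U13={{q},{p,q},{p,t},{q,t},{r,t},{p,q,t}} U15={{p,v},{p,u,v}} U23={{t,u},{s,t,u}} U24={{s,u},{s,t,u}} U25={{u,v},{p,u,v}} U34={{s,t},{s,t,u},{s,t,v}} U35={{t,v},{s,t,v}} U45={{s,v},{s,t,v}}
  U125={{p,u,v}} U234={{s,t,u}} U345={{s,t,v}}
C dims 5,9,3; δ0: rk 4, SNF 1^4; δ1: rk 3, SNF 1^3
Ȟ^0 = (5 − 4) − 0 = 1, so Ȟ^0 ≅ Z
Ȟ^1 = (9 − 3) − 4 = 2, so Ȟ^1 ≅ Z^2
Ȟ^2 = (3 − 0) − 3 = 0, so Ȟ^2 ≅ 0

Ȟ^0 ≅ Z, Ȟ^1 ≅ Z^2, Ȟ^2 ≅ 0


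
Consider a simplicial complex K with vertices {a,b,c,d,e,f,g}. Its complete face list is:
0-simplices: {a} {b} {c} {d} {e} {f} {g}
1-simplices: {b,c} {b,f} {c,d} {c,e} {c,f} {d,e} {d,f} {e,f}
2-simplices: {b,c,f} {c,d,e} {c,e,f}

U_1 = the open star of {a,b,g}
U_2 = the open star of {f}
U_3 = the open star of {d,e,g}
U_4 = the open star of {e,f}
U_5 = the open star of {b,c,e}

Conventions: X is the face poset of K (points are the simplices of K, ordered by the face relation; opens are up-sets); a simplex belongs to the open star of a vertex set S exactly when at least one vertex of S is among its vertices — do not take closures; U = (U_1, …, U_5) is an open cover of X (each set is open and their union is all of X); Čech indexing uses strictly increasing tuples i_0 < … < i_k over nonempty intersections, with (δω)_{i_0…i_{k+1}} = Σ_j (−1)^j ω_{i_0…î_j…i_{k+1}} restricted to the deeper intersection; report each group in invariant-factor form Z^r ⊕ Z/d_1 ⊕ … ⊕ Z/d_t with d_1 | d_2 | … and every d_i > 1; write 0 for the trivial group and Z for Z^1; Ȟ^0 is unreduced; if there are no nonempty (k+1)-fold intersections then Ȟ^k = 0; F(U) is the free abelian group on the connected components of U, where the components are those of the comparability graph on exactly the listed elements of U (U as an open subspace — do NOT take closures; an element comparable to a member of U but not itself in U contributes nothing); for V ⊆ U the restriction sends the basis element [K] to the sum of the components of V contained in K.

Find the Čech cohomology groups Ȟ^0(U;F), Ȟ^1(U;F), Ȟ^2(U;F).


Ȟ^0 = Z^3; Ȟ^1 = Z; Ȟ^2 = 0

nonempty overlaps:
  U1={{a},{b},{g},{b,c},{b,f},{b,c,f}} U2={{f},{b,f},{c,f},{d,f},{e,f},{b,c,f},{c,e,f}} U3={{d},{e},{g},{c,d},{c,e},{d,e},{d,f},{e,f},{c,d,e},{c,e,f}} U4={{e},{f},{b,f},{c,e},{c,f},{d,e},{d,f},{e,f},{b,c,f},{c,d,e},{c,e,f}} U5={{b},{c},{e},{b,c},{b,f},{c,d},{c,e},{c,f},{d,e},{e,f},{b,c,f},{c,d,e},{c,e,f}}
  U12={{b,f},{b,c,f}} U13={{g}} U14={{b,f},{b,c,f}} U15={{b},{b,c},{b,f},{b,c,f}} U23={{d,f},{e,f},{c,e,f}} U24={{f},{b,f},{c,f},{d,f},{e,f},{b,c,f},{c,e,f}} U25={{b,f},{c,f},{e,f},{b,c,f},{c,e,f}} U34={{e},{c,e},{d,e},{d,f},{e,f},{c,d,e},{c,e,f}} U35={{e},{c,d},{c,e},{d,e},{e,f},{c,d,e},{c,e,f}} U45={{e},{b,f},{c,e},{c,f},{d,e},{e,f},{b,c,f},{c,d,e},{c,e,f}}
  U124={{b,f},{b,c,f}} U125={{b,f},{b,c,f}} U145={{b,f},{b,c,f}} U234={{d,f},{e,f},{c,e,f}} U235={{e,f},{c,e,f}} U245={{b,f},{c,f},{e,f},{b,c,f},{c,e,f}} U345={{e},{c,e},{d,e},{e,f},{c,d,e},{c,e,f}}
  U1245={{b,f},{b,c,f}} U2345={{e,f},{c,e,f}}
components per intersection:
  U1: {{a}} {{b},{b,c},{b,f},{b,c,f}} {{g}}
  U2: {{f},{b,f},{c,f},{d,f},{e,f},{b,c,f},{c,e,f}}
  U3: {{d},{e},{c,d},{c,e},{d,e},{d,f},{e,f},{c,d,e},{c,e,f}} {{g}}
  U4: {{e},{f},{b,f},{c,e},{c,f},{d,e},{d,f},{e,f},{b,c,f},{c,d,e},{c,e,f}}
  U5: {{b},{c},{e},{b,c},{b,f},{c,d},{c,e},{c,f},{d,e},{e,f},{b,c,f},{c,d,e},{c,e,f}}
  U12: {{b,f},{b,c,f}}
  U13: {{g}}
  U14: {{b,f},{b,c,f}}
  U15: {{b},{b,c},{b,f},{b,c,f}}
  U23: {{d,f}} {{e,f},{c,e,f}}
  U24: {{f},{b,f},{c,f},{d,f},{e,f},{b,c,f},{c,e,f}}
  U25: {{b,f},{c,f},{e,f},{b,c,f},{c,e,f}}
  U34: {{e},{c,e},{d,e},{e,f},{c,d,e},{c,e,f}} {{d,f}}
  U35: {{e},{c,d},{c,e},{d,e},{e,f},{c,d,e},{c,e,f}}
  U45: {{e},{b,f},{c,e},{c,f},{d,e},{e,f},{b,c,f},{c,d,e},{c,e,f}}
  U124: {{b,f},{b,c,f}}
  U125: {{b,f},{b,c,f}}
  U145: {{b,f},{b,c,f}}
  U234: {{d,f}} {{e,f},{c,e,f}}
  U235: {{e,f},{c,e,f}}
  U245: {{b,f},{c,f},{e,f},{b,c,f},{c,e,f}}
  U345: {{e},{c,e},{d,e},{e,f},{c,d,e},{c,e,f}}
  U1245: {{b,f},{b,c,f}}
  U2345: {{e,f},{c,e,f}}
C dims 8,12,8,2; δ0: rk 5, SNF 1^5; δ1: rk 6, SNF 1^6; δ2: rk 2, SNF 1^2
degree 0: 8−5−0 = 3 → Ȟ^0 ≅ Z^3
degree 1: 12−6−5 = 1 → Ȟ^1 ≅ Z
degree 2: 8−2−6 = 0 → Ȟ^2 ≅ 0


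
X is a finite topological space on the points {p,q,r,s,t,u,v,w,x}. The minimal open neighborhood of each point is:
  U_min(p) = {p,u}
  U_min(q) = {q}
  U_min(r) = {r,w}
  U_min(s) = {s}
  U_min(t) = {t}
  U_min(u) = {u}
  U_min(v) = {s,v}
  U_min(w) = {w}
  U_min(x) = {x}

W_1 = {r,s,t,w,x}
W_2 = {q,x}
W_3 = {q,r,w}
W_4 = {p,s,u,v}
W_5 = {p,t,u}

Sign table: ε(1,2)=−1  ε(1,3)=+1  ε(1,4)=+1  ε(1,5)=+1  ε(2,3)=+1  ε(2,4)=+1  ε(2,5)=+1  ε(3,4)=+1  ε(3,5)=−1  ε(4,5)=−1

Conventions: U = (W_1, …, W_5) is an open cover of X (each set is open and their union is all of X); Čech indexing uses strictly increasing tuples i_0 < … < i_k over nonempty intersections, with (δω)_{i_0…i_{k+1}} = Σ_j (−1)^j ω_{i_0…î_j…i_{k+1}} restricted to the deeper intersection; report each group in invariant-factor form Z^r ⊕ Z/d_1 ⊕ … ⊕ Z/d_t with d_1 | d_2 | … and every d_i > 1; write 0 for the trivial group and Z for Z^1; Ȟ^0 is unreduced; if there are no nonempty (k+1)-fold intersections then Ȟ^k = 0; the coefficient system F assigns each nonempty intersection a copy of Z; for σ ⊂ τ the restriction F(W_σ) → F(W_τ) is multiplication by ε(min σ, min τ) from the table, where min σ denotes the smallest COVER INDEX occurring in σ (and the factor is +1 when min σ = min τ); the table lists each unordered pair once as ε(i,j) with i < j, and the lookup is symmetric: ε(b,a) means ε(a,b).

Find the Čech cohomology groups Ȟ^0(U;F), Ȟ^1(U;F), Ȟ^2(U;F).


Ȟ^0 ≅ 0,  Ȟ^1 ≅ Z ⊕ Z/2,  Ȟ^2 ≅ 0

nerve simplices:
  W12={x} W13={r,w} W14={s} W15={t} W23={q} W45={p,u}
C dims 5,6; δ0: rk 5, SNF 1^4·2
degree 0: 5−5−0 = 0 → Ȟ^0 ≅ 0
degree 1: 6−0−5 = 1 plus torsion [2] → Ȟ^1 ≅ Z ⊕ Z/2
degree 2: 0−0−0 = 0 → Ȟ^2 ≅ 0


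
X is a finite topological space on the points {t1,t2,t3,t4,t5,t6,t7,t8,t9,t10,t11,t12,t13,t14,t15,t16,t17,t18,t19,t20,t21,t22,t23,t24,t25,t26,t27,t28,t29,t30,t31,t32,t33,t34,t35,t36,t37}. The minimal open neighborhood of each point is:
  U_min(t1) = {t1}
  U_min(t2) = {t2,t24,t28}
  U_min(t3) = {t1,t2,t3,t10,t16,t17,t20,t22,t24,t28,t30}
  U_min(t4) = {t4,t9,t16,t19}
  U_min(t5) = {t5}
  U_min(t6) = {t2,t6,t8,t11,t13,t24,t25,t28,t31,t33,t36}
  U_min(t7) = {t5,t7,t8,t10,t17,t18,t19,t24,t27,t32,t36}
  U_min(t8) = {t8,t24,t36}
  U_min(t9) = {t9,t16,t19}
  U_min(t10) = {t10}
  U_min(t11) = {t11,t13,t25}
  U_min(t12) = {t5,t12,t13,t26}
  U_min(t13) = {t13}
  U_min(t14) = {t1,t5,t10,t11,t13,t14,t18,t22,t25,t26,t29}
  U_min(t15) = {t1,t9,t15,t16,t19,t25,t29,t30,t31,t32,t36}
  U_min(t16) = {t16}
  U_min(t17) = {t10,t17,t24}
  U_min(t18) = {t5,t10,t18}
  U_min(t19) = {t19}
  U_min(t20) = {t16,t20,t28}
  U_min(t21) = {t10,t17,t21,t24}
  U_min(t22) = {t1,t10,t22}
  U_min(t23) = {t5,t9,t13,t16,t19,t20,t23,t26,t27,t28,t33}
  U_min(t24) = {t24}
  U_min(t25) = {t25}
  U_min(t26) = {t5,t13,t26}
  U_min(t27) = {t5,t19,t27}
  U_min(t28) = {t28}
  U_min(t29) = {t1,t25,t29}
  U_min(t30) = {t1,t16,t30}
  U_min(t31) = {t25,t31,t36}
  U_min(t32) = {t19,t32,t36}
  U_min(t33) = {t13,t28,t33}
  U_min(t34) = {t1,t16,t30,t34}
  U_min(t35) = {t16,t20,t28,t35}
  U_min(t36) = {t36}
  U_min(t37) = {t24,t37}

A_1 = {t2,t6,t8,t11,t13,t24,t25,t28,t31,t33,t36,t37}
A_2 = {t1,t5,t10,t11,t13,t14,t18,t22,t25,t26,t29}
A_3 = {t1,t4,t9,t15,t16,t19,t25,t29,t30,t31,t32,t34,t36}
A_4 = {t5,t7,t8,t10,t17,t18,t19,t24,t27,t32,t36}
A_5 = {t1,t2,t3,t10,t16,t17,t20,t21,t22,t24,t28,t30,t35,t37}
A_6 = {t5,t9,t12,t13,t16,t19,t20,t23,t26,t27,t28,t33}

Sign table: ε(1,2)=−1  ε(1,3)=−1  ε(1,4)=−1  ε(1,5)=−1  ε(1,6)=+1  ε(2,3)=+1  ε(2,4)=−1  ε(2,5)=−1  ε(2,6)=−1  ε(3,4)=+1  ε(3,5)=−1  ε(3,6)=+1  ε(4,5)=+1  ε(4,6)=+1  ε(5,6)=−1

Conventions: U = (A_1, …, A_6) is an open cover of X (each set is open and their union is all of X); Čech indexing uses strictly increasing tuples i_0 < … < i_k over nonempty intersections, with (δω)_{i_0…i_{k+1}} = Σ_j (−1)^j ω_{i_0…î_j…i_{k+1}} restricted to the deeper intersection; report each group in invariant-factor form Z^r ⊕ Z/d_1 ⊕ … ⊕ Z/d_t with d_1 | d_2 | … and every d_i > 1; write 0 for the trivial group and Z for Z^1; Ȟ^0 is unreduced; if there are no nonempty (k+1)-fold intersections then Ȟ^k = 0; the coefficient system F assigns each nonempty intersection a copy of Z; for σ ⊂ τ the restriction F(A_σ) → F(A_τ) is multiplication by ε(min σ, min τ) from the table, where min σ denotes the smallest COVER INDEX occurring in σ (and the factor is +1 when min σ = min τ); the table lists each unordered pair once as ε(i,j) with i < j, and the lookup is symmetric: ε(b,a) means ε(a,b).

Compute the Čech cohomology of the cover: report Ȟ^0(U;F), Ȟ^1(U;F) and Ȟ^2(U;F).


cover nerve:
  A12={t11,t13,t25} A13={t25,t31,t36} A14={t8,t24,t36} A15={t2,t24,t28,t37} A16={t13,t28,t33} A23={t1,t25,t29} A24={t5,t10,t18} A25={t1,t10,t22} A26={t5,t13,t26} A34={t19,t32,t36} A35={t1,t16,t30} A36={t9,t16,t19} A45={t10,t17,t24} A46={t5,t19,t27} A56={t16,t20,t28}
  A123={t25} A126={t13} A134={t36} A145={t24} A156={t28} A235={t1} A245={t10} A246={t5} A346={t19} A356={t16}
C dims 6,15,10; δ0: rk 6, SNF 1^5·2; δ1: rk 9, SNF 1^9
Ȟ^0: (6−6)−0=0 ⇒ 0
Ȟ^1: (15−9)−6=0 plus torsion [2] ⇒ Z/2
Ȟ^2: (10−0)−9=1 ⇒ Z

Ȟ^0(U;F) ≅ 0, Ȟ^1(U;F) ≅ Z/2 and Ȟ^2(U;F) ≅ Z


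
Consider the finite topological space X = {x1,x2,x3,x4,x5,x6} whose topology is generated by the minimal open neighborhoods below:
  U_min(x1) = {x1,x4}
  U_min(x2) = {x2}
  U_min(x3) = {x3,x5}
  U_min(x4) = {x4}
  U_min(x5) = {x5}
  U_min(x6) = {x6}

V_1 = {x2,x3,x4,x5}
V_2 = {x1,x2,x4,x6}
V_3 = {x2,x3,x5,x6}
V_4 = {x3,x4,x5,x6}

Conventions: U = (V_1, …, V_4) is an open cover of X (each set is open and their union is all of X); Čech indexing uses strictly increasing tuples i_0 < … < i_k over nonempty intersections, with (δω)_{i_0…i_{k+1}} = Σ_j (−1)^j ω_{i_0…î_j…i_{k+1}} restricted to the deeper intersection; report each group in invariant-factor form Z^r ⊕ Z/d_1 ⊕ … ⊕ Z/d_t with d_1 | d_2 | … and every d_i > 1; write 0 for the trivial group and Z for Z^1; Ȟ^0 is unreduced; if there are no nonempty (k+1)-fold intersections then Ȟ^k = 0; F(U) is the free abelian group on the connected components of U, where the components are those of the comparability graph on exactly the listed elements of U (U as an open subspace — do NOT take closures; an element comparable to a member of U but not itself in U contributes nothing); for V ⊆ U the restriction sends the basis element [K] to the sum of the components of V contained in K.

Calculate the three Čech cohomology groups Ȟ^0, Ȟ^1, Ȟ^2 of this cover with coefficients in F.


Ȟ^0 = Z^4, Ȟ^1 = 0, Ȟ^2 = 0

nonempty intersections:
  V12={x2,x4} V13={x2,x3,x5} V14={x3,x4,x5} V23={x2,x6} V24={x4,x6} V34={x3,x5,x6}
  V123={x2} V124={x4} V134={x3,x5} V234={x6}
components per intersection:
  V1: {x2} {x3,x5} {x4}
  V2: {x1,x4} {x2} {x6}
  V3: {x2} {x3,x5} {x6}
  V4: {x3,x5} {x4} {x6}
  V12: {x2} {x4}
  V13: {x2} {x3,x5}
  V14: {x3,x5} {x4}
  V23: {x2} {x6}
  V24: {x4} {x6}
  V34: {x3,x5} {x6}
  V123: {x2}
  V124: {x4}
  V134: {x3,x5}
  V234: {x6}
C dims 12,12,4; δ0: rk 8, SNF 1^8; δ1: rk 4, SNF 1^4
Ȟ^0: (12−8)−0=4 ⇒ Z^4
Ȟ^1: (12−4)−8=0 ⇒ 0
Ȟ^2: (4−0)−4=0 ⇒ 0


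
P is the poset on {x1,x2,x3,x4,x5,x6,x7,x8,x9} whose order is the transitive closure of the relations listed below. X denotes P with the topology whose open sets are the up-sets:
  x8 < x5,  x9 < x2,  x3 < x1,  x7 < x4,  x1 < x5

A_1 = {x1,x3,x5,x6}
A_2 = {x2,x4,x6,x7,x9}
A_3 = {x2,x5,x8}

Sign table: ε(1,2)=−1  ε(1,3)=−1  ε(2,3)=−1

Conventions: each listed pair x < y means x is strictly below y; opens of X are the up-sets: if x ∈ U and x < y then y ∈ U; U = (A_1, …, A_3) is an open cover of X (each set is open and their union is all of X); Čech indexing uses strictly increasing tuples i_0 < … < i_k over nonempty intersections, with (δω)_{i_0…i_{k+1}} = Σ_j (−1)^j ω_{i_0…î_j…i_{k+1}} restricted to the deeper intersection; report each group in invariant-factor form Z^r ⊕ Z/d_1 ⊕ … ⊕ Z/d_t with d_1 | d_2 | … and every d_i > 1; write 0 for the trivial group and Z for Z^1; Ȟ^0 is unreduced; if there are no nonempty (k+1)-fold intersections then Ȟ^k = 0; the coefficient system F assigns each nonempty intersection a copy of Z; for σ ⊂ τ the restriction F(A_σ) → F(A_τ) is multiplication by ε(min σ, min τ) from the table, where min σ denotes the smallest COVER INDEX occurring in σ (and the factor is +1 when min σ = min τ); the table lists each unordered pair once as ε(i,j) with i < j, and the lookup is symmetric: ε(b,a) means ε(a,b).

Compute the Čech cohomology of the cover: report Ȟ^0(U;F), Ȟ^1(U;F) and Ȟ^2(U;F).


Ȟ^0(U;F) ≅ 0, Ȟ^1(U;F) ≅ Z/2 and Ȟ^2(U;F) ≅ 0

intersection data:
  A12={x6} A13={x5} A23={x2}
C dims 3,3; δ0: rk 3, SNF 1^2·2
Ȟ^0 = (3 − 3) − 0 = 0, so Ȟ^0 ≅ 0
Ȟ^1 = (3 − 0) − 3 = 0 plus torsion [2], so Ȟ^1 ≅ Z/2
Ȟ^2 = (0 − 0) − 0 = 0, so Ȟ^2 ≅ 0


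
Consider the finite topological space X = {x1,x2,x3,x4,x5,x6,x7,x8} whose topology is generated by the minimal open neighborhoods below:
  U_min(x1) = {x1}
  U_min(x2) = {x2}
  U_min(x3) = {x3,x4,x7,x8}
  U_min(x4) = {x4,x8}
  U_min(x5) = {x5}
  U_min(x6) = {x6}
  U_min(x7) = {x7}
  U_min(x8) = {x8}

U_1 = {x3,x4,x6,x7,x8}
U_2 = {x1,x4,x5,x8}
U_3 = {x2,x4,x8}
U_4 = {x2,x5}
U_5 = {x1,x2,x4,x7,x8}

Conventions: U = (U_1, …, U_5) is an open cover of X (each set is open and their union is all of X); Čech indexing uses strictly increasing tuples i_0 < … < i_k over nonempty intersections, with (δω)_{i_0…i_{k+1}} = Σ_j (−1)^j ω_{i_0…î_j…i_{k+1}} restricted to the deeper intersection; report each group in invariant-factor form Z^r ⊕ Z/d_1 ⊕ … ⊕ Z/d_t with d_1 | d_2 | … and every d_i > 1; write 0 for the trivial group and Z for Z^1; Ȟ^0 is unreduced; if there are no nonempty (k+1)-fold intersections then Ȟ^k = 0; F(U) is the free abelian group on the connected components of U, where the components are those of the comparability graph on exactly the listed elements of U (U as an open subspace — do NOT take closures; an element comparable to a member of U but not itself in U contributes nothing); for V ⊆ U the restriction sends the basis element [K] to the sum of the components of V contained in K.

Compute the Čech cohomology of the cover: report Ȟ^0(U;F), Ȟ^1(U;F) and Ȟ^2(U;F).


nerve of the cover:
  U12={x4,x8} U13={x4,x8} U15={x4,x7,x8} U23={x4,x8} U24={x5} U25={x1,x4,x8} U34={x2} U35={x2,x4,x8} U45={x2}
  U123={x4,x8} U125={x4,x8} U135={x4,x8} U235={x4,x8} U345={x2}
  U1235={x4,x8}
components per intersection:
  U1: {x3,x4,x7,x8} {x6}
  U2: {x1} {x4,x8} {x5}
  U3: {x2} {x4,x8}
  U4: {x2} {x5}
  U5: {x1} {x2} {x4,x8} {x7}
  U12: {x4,x8}
  U13: {x4,x8}
  U15: {x4,x8} {x7}
  U23: {x4,x8}
  U24: {x5}
  U25: {x1} {x4,x8}
  U34: {x2}
  U35: {x2} {x4,x8}
  U45: {x2}
  U123: {x4,x8}
  U125: {x4,x8}
  U135: {x4,x8}
  U235: {x4,x8}
  U345: {x2}
  U1235: {x4,x8}
C dims 13,12,5,1; δ0: rk 8, SNF 1^8; δ1: rk 4, SNF 1^4; δ2: rk 1, SNF 1^1
Ȟ^0 = (13 − 8) − 0 = 5, so Ȟ^0 ≅ Z^5
Ȟ^1 = (12 − 4) − 8 = 0, so Ȟ^1 ≅ 0
Ȟ^2 = (5 − 1) − 4 = 0, so Ȟ^2 ≅ 0

Ȟ^0(U;F) ≅ Z^5, Ȟ^1(U;F) ≅ 0, Ȟ^2(U;F) ≅ 0


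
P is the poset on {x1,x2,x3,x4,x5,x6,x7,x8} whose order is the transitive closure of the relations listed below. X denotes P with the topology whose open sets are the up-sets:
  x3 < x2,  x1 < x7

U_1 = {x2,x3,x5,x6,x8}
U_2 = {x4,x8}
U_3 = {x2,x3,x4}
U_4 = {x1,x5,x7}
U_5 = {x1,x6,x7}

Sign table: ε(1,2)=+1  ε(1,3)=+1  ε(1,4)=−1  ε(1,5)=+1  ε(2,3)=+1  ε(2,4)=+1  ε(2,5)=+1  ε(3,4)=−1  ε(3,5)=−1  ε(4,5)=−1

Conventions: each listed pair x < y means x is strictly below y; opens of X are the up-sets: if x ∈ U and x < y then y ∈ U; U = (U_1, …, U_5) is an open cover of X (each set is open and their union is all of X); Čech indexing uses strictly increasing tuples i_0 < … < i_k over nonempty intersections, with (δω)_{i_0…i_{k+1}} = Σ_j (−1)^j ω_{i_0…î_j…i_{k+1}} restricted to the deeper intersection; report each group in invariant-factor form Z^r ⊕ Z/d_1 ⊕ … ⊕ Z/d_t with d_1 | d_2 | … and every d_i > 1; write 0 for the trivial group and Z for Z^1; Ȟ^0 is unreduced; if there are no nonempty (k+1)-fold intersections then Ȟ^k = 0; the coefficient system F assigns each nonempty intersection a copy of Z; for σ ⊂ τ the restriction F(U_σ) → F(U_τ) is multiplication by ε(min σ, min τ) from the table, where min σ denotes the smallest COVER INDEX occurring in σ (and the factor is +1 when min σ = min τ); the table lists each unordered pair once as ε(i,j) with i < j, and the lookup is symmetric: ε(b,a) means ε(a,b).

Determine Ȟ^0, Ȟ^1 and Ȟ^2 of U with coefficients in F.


intersection data:
  U12={x8} U13={x2,x3} U14={x5} U15={x6} U23={x4} U45={x1,x7}
C dims 5,6; δ0: rk 4, SNF 1^4
Ȟ^0 = (5 − 4) − 0 = 1, so Ȟ^0 ≅ Z
Ȟ^1 = (6 − 0) − 4 = 2, so Ȟ^1 ≅ Z^2
Ȟ^2 = (0 − 0) − 0 = 0, so Ȟ^2 ≅ 0

Ȟ^0 = Z,  Ȟ^1 = Z^2,  Ȟ^2 = 0


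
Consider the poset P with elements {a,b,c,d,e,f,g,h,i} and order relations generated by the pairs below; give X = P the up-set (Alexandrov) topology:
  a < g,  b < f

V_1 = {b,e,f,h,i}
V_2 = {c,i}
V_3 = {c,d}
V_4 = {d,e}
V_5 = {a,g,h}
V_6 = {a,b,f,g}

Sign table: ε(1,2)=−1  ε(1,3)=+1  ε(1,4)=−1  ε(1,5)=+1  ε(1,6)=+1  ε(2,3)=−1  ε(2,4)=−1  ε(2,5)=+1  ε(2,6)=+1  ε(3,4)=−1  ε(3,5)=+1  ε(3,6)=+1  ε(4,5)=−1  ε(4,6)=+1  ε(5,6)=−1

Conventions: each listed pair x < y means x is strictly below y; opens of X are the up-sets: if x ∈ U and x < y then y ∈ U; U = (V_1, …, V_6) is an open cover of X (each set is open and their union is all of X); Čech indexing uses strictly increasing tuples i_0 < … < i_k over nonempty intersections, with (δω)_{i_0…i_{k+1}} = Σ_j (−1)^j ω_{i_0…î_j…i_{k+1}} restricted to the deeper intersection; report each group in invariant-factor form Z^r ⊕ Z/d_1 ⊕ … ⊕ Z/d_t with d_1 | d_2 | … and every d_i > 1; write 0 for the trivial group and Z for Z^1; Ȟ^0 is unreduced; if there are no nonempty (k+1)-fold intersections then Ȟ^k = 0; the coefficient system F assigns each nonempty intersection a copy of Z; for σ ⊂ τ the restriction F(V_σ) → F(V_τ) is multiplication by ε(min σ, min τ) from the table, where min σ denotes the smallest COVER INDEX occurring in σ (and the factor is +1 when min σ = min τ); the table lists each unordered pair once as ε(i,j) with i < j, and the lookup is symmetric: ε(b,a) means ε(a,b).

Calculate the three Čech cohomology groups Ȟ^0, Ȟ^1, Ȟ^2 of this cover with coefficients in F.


Ȟ^0 ≅ 0, Ȟ^1 ≅ Z ⊕ Z/2, Ȟ^2 ≅ 0

nonempty overlaps:
  V12={i} V14={e} V15={h} V16={b,f} V23={c} V34={d} V56={a,g}
C dims 6,7; δ0: rk 6, SNF 1^5·2
degree 0: 6−6−0 = 0 → Ȟ^0 ≅ 0
degree 1: 7−0−6 = 1 plus torsion [2] → Ȟ^1 ≅ Z ⊕ Z/2
degree 2: 0−0−0 = 0 → Ȟ^2 ≅ 0


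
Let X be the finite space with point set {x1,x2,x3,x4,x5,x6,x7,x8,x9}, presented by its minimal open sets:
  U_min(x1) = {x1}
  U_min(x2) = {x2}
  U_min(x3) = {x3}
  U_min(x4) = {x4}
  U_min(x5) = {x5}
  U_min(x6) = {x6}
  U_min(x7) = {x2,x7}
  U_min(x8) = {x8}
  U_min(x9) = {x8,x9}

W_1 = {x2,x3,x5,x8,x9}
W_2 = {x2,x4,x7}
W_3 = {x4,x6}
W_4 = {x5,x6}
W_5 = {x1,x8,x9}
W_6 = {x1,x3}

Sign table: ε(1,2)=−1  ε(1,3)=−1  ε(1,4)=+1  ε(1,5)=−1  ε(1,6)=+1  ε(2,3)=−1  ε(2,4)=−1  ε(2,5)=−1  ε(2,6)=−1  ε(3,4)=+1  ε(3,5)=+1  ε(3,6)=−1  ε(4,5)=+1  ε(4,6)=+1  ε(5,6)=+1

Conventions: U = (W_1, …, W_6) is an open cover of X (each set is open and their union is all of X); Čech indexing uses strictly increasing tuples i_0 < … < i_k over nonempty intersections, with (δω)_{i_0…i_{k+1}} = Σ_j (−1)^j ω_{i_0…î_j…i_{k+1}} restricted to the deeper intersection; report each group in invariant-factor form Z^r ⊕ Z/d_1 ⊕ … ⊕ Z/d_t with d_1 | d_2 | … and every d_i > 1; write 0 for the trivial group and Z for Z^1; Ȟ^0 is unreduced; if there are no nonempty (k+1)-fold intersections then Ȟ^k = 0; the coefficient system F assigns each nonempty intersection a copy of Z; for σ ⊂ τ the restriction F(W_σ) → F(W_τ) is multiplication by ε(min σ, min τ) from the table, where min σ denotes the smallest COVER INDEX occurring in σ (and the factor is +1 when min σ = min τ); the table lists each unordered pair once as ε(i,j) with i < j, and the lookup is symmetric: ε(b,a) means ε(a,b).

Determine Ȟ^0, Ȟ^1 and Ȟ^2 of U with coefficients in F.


Ȟ^0 ≅ 0; Ȟ^1 ≅ Z ⊕ Z/2; Ȟ^2 ≅ 0

nerve simplices:
  W12={x2} W14={x5} W15={x8,x9} W16={x3} W23={x4} W34={x6} W56={x1}
C dims 6,7; δ0: rk 6, SNF 1^5·2
degree 0: 6−6−0 = 0 → Ȟ^0 ≅ 0
degree 1: 7−0−6 = 1 plus torsion [2] → Ȟ^1 ≅ Z ⊕ Z/2
degree 2: 0−0−0 = 0 → Ȟ^2 ≅ 0


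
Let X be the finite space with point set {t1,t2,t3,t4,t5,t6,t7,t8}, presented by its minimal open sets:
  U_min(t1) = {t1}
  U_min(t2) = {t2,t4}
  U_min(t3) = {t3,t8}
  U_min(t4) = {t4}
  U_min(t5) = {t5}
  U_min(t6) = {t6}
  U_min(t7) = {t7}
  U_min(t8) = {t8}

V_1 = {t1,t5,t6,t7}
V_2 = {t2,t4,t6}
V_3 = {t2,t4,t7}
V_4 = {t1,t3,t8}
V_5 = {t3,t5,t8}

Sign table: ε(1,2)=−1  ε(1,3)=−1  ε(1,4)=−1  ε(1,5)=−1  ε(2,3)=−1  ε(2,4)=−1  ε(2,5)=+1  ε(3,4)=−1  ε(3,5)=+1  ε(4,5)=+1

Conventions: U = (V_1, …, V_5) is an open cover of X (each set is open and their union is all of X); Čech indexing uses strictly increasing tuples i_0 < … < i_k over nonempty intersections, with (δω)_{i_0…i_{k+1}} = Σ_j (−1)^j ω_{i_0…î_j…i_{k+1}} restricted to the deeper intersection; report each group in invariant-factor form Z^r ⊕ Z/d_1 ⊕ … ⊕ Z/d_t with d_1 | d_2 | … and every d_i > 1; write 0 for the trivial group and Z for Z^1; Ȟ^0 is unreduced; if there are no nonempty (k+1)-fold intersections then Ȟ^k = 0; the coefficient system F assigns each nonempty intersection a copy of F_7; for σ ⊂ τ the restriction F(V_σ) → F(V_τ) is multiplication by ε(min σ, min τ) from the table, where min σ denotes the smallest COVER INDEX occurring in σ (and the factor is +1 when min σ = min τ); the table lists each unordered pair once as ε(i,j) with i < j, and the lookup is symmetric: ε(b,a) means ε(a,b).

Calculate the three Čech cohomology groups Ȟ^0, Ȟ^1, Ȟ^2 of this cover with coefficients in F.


Ȟ^0 = 0,  Ȟ^1 = Z/7,  Ȟ^2 = 0

nonempty intersections:
  V12={t6} V13={t7} V14={t1} V15={t5} V23={t2,t4} V45={t3,t8}
C dims 5,6; δ0: rk_F7 5
Ȟ^0: (5−5)−0=0 ⇒ 0
Ȟ^1: (6−0)−5=1 ⇒ Z/7
Ȟ^2: (0−0)−0=0 ⇒ 0


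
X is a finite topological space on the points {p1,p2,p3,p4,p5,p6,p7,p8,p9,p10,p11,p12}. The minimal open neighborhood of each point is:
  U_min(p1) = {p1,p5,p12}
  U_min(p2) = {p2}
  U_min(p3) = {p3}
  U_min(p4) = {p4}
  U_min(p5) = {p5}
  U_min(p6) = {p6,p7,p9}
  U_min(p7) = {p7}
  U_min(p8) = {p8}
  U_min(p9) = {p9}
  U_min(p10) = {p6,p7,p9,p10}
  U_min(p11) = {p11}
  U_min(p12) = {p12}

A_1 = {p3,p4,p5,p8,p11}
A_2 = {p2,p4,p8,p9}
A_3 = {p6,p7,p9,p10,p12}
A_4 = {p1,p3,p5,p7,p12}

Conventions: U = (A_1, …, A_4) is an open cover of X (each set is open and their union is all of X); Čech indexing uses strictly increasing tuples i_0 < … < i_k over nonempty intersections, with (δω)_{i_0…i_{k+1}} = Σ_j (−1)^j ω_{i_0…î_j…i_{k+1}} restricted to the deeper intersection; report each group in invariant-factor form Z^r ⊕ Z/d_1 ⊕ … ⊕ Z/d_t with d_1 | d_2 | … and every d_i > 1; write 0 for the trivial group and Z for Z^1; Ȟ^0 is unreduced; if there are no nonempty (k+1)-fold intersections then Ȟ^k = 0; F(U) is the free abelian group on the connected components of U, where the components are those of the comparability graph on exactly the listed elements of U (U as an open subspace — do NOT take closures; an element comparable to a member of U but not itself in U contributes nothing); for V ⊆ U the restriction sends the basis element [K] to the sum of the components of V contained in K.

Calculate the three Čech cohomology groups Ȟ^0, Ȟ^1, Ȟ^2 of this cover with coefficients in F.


Ȟ^0 ≅ Z^7; Ȟ^1 ≅ 0; Ȟ^2 ≅ 0

nerve simplices:
  A12={p4,p8} A14={p3,p5} A23={p9} A34={p7,p12}
components per intersection:
  A1: {p3} {p4} {p5} {p8} {p11}
  A2: {p2} {p4} {p8} {p9}
  A3: {p6,p7,p9,p10} {p12}
  A4: {p1,p5,p12} {p3} {p7}
  A12: {p4} {p8}
  A14: {p3} {p5}
  A23: {p9}
  A34: {p7} {p12}
C dims 14,7; δ0: rk 7, SNF 1^7
degree 0: 14−7−0 = 7 → Ȟ^0 ≅ Z^7
degree 1: 7−0−7 = 0 → Ȟ^1 ≅ 0
degree 2: 0−0−0 = 0 → Ȟ^2 ≅ 0


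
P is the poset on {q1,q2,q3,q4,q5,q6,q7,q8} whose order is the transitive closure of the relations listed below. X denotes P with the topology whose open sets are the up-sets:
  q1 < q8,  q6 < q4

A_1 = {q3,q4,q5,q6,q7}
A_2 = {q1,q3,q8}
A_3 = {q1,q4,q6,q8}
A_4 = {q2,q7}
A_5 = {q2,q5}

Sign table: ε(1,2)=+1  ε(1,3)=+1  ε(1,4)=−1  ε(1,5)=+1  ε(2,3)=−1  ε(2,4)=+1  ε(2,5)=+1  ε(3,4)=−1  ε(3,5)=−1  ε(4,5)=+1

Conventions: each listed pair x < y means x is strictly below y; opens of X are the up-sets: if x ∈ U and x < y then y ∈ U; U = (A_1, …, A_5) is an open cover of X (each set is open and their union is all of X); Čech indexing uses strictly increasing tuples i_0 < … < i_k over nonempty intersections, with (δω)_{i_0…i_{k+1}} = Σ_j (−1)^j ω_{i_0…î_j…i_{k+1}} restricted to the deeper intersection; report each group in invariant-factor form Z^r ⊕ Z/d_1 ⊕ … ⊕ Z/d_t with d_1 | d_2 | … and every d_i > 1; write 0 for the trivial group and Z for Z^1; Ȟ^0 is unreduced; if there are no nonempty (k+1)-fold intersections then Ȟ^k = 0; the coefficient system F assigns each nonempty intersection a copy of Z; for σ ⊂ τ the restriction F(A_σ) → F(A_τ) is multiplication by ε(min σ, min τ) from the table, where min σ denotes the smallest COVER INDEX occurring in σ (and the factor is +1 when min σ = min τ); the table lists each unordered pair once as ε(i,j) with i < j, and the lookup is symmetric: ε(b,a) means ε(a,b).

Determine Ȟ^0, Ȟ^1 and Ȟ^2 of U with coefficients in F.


Ȟ^0 = 0; Ȟ^1 = Z ⊕ Z/2; Ȟ^2 = 0

cover nerve:
  A12={q3} A13={q4,q6} A14={q7} A15={q5} A23={q1,q8} A45={q2}
C dims 5,6; δ0: rk 5, SNF 1^4·2
Ȟ^0: (5−5)−0=0 ⇒ 0
Ȟ^1: (6−0)−5=1 plus torsion [2] ⇒ Z ⊕ Z/2
Ȟ^2: (0−0)−0=0 ⇒ 0


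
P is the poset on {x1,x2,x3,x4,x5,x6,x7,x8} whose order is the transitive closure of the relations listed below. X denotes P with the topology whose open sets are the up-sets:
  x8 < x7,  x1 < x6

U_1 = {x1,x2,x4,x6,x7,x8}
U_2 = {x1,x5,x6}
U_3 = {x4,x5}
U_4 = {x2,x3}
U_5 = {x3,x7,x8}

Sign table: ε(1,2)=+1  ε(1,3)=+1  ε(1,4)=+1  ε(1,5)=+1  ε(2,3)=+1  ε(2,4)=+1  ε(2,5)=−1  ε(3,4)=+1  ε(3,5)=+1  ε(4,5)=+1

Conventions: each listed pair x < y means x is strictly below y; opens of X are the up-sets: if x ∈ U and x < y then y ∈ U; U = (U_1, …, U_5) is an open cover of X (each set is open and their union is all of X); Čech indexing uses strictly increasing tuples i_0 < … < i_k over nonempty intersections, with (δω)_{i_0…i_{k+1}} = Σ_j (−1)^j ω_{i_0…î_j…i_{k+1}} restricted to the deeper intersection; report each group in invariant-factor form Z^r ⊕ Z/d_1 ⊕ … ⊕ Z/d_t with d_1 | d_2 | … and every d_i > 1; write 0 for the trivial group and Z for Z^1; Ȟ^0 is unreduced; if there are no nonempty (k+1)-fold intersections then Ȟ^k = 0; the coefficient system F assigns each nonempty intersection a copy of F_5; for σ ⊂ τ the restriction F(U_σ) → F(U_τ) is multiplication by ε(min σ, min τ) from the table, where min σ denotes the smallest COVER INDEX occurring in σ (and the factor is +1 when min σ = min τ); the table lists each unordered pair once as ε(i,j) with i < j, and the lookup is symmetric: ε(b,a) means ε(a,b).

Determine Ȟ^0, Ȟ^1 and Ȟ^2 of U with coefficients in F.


Ȟ^0 ≅ Z/5, Ȟ^1 ≅ Z/5 ⊕ Z/5, Ȟ^2 ≅ 0

intersection data:
  U12={x1,x6} U13={x4} U14={x2} U15={x7,x8} U23={x5} U45={x3}
C dims 5,6; δ0: rk_F5 4
Ȟ^0 = (5 − 4) − 0 = 1, so Ȟ^0 ≅ Z/5
Ȟ^1 = (6 − 0) − 4 = 2, so Ȟ^1 ≅ Z/5 ⊕ Z/5
Ȟ^2 = (0 − 0) − 0 = 0, so Ȟ^2 ≅ 0


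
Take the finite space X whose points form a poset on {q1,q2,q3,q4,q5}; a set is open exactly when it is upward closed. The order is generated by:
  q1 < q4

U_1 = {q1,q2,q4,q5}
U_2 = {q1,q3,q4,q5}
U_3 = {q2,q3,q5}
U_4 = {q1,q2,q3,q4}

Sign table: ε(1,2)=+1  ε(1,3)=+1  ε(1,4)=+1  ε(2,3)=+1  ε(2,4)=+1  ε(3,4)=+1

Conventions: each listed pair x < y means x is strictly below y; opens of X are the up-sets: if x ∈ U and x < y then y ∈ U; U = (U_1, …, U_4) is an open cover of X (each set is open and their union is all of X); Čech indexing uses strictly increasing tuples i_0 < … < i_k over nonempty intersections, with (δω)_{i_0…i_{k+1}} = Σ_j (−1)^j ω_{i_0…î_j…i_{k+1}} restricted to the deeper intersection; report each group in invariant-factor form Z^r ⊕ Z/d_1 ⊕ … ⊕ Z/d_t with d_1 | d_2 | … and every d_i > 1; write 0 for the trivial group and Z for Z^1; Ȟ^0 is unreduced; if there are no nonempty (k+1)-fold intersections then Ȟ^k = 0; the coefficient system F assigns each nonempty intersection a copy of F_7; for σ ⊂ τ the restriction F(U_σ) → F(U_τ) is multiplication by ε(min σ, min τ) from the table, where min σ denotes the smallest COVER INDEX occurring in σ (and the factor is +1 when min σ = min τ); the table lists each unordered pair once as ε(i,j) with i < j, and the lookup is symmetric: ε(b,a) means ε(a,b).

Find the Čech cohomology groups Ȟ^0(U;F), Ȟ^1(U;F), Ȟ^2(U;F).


Ȟ^0(U;F) ≅ Z/7,  Ȟ^1(U;F) ≅ 0,  Ȟ^2(U;F) ≅ Z/7

intersection data:
  U12={q1,q4,q5} U13={q2,q5} U14={q1,q2,q4} U23={q3,q5} U24={q1,q3,q4} U34={q2,q3}
  U123={q5} U124={q1,q4} U134={q2} U234={q3}
C dims 4,6,4; δ0: rk_F7 3; δ1: rk_F7 3
Ȟ^0 = (4 − 3) − 0 = 1, so Ȟ^0 ≅ Z/7
Ȟ^1 = (6 − 3) − 3 = 0, so Ȟ^1 ≅ 0
Ȟ^2 = (4 − 0) − 3 = 1, so Ȟ^2 ≅ Z/7


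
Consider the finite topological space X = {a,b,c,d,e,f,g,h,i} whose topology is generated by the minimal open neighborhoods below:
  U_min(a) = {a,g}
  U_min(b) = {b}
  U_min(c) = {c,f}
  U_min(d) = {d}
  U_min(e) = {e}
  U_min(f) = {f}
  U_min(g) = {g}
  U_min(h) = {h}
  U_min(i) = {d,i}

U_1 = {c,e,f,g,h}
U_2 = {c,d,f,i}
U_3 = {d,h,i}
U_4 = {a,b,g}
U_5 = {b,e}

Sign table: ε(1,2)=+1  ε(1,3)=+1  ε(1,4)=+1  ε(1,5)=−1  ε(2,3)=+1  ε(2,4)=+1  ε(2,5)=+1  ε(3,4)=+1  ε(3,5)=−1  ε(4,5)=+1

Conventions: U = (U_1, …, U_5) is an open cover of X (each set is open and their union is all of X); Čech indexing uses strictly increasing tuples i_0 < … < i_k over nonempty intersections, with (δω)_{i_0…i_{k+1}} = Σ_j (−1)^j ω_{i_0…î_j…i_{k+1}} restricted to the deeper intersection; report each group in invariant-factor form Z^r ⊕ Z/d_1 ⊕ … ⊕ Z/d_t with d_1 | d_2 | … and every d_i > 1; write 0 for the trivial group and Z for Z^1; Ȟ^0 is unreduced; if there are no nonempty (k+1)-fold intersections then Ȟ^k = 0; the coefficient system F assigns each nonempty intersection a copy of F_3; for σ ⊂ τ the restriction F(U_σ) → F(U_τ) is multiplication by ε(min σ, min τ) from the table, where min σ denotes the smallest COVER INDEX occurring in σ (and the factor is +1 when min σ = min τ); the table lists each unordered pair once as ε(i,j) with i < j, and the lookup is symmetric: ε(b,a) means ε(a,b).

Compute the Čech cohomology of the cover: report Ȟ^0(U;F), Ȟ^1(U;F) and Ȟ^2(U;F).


Ȟ^0 ≅ 0,  Ȟ^1 ≅ Z/3,  Ȟ^2 ≅ 0

nonempty intersections:
  U12={c,f} U13={h} U14={g} U15={e} U23={d,i} U45={b}
C dims 5,6; δ0: rk_F3 5
Ȟ^0: (5−5)−0=0 ⇒ 0
Ȟ^1: (6−0)−5=1 ⇒ Z/3
Ȟ^2: (0−0)−0=0 ⇒ 0


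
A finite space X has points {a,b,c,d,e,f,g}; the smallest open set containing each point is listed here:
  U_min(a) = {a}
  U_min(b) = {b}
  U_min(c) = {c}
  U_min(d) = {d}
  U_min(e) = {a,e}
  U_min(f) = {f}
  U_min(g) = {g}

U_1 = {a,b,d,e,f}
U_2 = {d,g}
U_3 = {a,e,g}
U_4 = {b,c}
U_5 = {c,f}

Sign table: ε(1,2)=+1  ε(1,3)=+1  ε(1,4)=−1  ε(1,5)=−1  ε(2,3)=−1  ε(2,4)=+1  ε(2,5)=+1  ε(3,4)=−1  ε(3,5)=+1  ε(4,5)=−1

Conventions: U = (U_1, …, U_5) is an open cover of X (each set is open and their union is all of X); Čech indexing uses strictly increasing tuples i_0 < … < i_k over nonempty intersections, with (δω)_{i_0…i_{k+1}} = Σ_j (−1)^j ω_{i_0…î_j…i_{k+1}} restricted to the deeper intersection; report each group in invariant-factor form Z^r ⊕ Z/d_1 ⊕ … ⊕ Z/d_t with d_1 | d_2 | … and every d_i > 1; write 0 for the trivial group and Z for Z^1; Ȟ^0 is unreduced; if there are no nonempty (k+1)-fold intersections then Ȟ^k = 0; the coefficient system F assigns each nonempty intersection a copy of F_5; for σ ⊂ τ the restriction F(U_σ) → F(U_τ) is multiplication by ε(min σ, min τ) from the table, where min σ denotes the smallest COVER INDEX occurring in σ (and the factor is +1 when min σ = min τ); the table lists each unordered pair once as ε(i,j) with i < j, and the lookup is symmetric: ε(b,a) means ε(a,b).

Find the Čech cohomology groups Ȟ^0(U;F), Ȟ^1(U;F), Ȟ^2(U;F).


Ȟ^0 ≅ 0; Ȟ^1 ≅ Z/5; Ȟ^2 ≅ 0

cover nerve:
  U12={d} U13={a,e} U14={b} U15={f} U23={g} U45={c}
C dims 5,6; δ0: rk_F5 5
Ȟ^0: (5−5)−0=0 ⇒ 0
Ȟ^1: (6−0)−5=1 ⇒ Z/5
Ȟ^2: (0−0)−0=0 ⇒ 0


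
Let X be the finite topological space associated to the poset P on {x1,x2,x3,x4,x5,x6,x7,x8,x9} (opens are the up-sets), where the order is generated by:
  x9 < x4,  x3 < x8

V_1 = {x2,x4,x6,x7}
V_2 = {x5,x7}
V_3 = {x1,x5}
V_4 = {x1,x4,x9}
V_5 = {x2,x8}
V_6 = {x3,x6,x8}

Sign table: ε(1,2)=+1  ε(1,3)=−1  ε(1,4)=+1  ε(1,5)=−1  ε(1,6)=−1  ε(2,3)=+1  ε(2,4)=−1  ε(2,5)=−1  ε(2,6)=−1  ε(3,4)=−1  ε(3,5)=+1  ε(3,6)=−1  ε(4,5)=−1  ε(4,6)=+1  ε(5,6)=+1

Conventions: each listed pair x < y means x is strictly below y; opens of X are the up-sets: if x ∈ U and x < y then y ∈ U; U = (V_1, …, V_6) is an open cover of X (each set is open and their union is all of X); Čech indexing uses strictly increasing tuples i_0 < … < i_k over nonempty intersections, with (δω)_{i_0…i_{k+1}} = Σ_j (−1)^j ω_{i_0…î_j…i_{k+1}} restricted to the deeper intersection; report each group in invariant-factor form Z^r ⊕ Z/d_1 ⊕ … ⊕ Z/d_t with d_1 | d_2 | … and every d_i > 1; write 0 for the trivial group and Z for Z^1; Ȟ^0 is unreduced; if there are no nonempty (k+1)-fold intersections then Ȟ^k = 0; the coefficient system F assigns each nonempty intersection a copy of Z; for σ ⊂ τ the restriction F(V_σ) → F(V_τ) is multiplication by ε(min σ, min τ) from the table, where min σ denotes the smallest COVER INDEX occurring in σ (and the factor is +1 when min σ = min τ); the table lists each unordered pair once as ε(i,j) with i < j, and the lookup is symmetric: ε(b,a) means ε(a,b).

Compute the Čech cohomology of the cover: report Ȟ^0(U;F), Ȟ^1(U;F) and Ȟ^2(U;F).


intersection data:
  V12={x7} V14={x4} V15={x2} V16={x6} V23={x5} V34={x1} V56={x8}
C dims 6,7; δ0: rk 6, SNF 1^5·2
Ȟ^0 = (6 − 6) − 0 = 0, so Ȟ^0 ≅ 0
Ȟ^1 = (7 − 0) − 6 = 1 plus torsion [2], so Ȟ^1 ≅ Z ⊕ Z/2
Ȟ^2 = (0 − 0) − 0 = 0, so Ȟ^2 ≅ 0

Ȟ^0 = 0,  Ȟ^1 = Z ⊕ Z/2,  Ȟ^2 = 0


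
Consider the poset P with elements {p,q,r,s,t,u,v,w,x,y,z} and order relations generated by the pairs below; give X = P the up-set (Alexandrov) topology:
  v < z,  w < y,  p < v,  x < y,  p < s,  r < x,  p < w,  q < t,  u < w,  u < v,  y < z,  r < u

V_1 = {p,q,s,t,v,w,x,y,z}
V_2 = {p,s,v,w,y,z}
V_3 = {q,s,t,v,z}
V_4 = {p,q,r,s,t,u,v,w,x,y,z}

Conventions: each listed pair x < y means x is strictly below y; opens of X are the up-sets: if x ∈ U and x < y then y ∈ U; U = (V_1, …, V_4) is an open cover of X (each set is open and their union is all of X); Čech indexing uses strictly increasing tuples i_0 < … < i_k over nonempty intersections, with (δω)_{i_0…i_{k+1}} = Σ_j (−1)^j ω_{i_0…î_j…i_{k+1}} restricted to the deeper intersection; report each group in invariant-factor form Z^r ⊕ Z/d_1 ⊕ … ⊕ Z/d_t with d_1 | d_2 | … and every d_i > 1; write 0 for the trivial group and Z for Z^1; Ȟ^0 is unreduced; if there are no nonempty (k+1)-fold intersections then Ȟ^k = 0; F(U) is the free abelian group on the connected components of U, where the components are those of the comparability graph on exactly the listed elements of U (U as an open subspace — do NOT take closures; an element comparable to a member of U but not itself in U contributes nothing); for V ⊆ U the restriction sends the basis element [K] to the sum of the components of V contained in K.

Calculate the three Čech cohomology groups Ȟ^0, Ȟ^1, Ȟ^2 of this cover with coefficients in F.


nonempty overlaps:
  V12={p,s,v,w,y,z} V13={q,s,t,v,z} V14={p,q,s,t,v,w,x,y,z} V23={s,v,z} V24={p,s,v,w,y,z} V34={q,s,t,v,z}
  V123={s,v,z} V124={p,s,v,w,y,z} V134={q,s,t,v,z} V234={s,v,z}
  V1234={s,v,z}
components per intersection:
  V1: {p,s,v,w,x,y,z} {q,t}
  V2: {p,s,v,w,y,z}
  V3: {q,t} {s} {v,z}
  V4: {p,r,s,u,v,w,x,y,z} {q,t}
  V12: {p,s,v,w,y,z}
  V13: {q,t} {s} {v,z}
  V14: {p,s,v,w,x,y,z} {q,t}
  V23: {s} {v,z}
  V24: {p,s,v,w,y,z}
  V34: {q,t} {s} {v,z}
  V123: {s} {v,z}
  V124: {p,s,v,w,y,z}
  V134: {q,t} {s} {v,z}
  V234: {s} {v,z}
  V1234: {s} {v,z}
C dims 8,12,8,2; δ0: rk 6, SNF 1^6; δ1: rk 6, SNF 1^6; δ2: rk 2, SNF 1^2
degree 0: 8−6−0 = 2 → Ȟ^0 ≅ Z^2
degree 1: 12−6−6 = 0 → Ȟ^1 ≅ 0
degree 2: 8−2−6 = 0 → Ȟ^2 ≅ 0

Ȟ^0(U;F) ≅ Z^2; Ȟ^1(U;F) ≅ 0; Ȟ^2(U;F) ≅ 0
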